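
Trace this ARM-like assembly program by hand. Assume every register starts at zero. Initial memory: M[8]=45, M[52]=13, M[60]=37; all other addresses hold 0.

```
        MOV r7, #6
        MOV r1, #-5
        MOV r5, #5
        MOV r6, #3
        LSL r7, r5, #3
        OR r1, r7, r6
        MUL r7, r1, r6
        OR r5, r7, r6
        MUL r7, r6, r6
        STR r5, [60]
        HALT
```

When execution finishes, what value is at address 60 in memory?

r7=6
r1=-5
r5=5
r6=3
r7=5<<3=40
r1=40|3=43
r7=43*3=129
r5=129|3=131
r7=3*3=9
STR r5, [60] → M[60]=131
halt.

131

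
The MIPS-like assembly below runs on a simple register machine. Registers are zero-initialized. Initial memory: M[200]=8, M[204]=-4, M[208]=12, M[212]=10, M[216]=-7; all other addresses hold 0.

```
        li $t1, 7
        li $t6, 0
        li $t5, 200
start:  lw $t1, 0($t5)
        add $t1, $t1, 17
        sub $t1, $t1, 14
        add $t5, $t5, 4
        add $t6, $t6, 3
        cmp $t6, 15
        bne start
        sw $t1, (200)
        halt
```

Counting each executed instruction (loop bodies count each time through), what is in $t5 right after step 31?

$t1=7
$t6=0
$t5=200
$t1=M[200]=8
$t1=8+17=25
$t1=25-14=11
$t5=200+4=204
$t6=0+3=3
cmp $t6, 15  (cmp 3,15)
bne start: taken
$t1=M[204]=-4
$t1=(-4)+17=13
$t1=13-14=-1
$t5=204+4=208
$t6=3+3=6
cmp $t6, 15  (cmp 6,15)
bne start: taken
$t1=M[208]=12
$t1=12+17=29
$t1=29-14=15
$t5=208+4=212
$t6=6+3=9
cmp $t6, 15  (cmp 9,15)
bne start: taken
$t1=M[212]=10
$t1=10+17=27
$t1=27-14=13
$t5=212+4=216
$t6=9+3=12
cmp $t6, 15  (cmp 12,15)
bne start: taken
After step 31: $t5 = 216.

216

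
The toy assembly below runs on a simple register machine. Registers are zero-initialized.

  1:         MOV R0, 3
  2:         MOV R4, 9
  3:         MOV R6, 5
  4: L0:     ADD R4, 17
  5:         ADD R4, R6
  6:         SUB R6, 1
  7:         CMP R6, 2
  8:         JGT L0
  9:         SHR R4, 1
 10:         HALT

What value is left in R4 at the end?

after MOV R0, 3: R0=3
after MOV R4, 9: R4=9
after MOV R6, 5: R6=5
after ADD R4, 17: R4=9+17=26
after ADD R4, R6: R4=26+5=31
after SUB R6, 1: R6=5-1=4
CMP R6, 2  (cmp 4,2)
JGT L0: taken
after ADD R4, 17: R4=31+17=48
after ADD R4, R6: R4=48+4=52
after SUB R6, 1: R6=4-1=3
CMP R6, 2  (cmp 3,2)
JGT L0: taken
after ADD R4, 17: R4=52+17=69
after ADD R4, R6: R4=69+3=72
after SUB R6, 1: R6=3-1=2
CMP R6, 2  (cmp 2,2)
JGT L0: not taken
after SHR R4, 1: R4=72>>1=36
halt.

36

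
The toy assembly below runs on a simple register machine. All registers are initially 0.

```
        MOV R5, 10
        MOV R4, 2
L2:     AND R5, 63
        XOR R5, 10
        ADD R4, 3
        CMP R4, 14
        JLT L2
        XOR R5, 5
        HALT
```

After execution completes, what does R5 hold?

15

R5=10
R4=2
R5=10&63=10
R5=10^10=0
R4=2+3=5
CMP R4, 14  (cmp 5,14)
JLT L2: taken
R5=0&63=0
R5=0^10=10
R4=5+3=8
CMP R4, 14  (cmp 8,14)
JLT L2: taken
R5=10&63=10
R5=10^10=0
R4=8+3=11
CMP R4, 14  (cmp 11,14)
JLT L2: taken
R5=0&63=0
R5=0^10=10
R4=11+3=14
CMP R4, 14  (cmp 14,14)
JLT L2: not taken
R5=10^5=15
halt.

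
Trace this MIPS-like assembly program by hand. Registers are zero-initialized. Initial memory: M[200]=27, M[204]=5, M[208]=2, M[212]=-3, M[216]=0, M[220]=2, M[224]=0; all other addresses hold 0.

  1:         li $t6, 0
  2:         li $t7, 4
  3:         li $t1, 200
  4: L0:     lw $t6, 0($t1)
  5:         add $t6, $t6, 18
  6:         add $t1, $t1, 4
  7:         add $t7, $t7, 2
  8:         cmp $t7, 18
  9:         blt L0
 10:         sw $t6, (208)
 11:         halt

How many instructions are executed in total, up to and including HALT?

after li $t6, 0: $t6=0
after li $t7, 4: $t7=4
after li $t1, 200: $t1=200
after lw $t6, 0($t1): $t6=M[200]=27
after add $t6, $t6, 18: $t6=27+18=45
after add $t1, $t1, 4: $t1=200+4=204
after add $t7, $t7, 2: $t7=4+2=6
cmp $t7, 18  (cmp 6,18)
blt L0: taken
after lw $t6, 0($t1): $t6=M[204]=5
after add $t6, $t6, 18: $t6=5+18=23
after add $t1, $t1, 4: $t1=204+4=208
after add $t7, $t7, 2: $t7=6+2=8
cmp $t7, 18  (cmp 8,18)
blt L0: taken
after lw $t6, 0($t1): $t6=M[208]=2
after add $t6, $t6, 18: $t6=2+18=20
after add $t1, $t1, 4: $t1=208+4=212
after add $t7, $t7, 2: $t7=8+2=10
cmp $t7, 18  (cmp 10,18)
blt L0: taken
after lw $t6, 0($t1): $t6=M[212]=-3
after add $t6, $t6, 18: $t6=(-3)+18=15
after add $t1, $t1, 4: $t1=212+4=216
after add $t7, $t7, 2: $t7=10+2=12
cmp $t7, 18  (cmp 12,18)
blt L0: taken
after lw $t6, 0($t1): $t6=M[216]=0
after add $t6, $t6, 18: $t6=0+18=18
after add $t1, $t1, 4: $t1=216+4=220
after add $t7, $t7, 2: $t7=12+2=14
cmp $t7, 18  (cmp 14,18)
blt L0: taken
after lw $t6, 0($t1): $t6=M[220]=2
after add $t6, $t6, 18: $t6=2+18=20
after add $t1, $t1, 4: $t1=220+4=224
after add $t7, $t7, 2: $t7=14+2=16
cmp $t7, 18  (cmp 16,18)
blt L0: taken
after lw $t6, 0($t1): $t6=M[224]=0
after add $t6, $t6, 18: $t6=0+18=18
after add $t1, $t1, 4: $t1=224+4=228
after add $t7, $t7, 2: $t7=16+2=18
cmp $t7, 18  (cmp 18,18)
blt L0: not taken
sw $t6, (208) → M[208]=18
halt.
Total executed instructions: 47.

47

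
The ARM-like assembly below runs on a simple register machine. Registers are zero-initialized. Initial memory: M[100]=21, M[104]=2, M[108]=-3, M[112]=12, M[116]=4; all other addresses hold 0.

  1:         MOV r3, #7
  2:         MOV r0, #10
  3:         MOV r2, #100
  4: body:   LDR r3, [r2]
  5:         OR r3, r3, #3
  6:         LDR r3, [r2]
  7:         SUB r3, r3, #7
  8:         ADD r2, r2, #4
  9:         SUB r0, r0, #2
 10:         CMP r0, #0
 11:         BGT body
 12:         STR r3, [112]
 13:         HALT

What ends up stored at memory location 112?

after MOV r3, #7: r3=7
after MOV r0, #10: r0=10
after MOV r2, #100: r2=100
after LDR r3, [r2]: r3=M[100]=21
after OR r3, r3, #3: r3=21|3=23
after LDR r3, [r2]: r3=M[100]=21
after SUB r3, r3, #7: r3=21-7=14
after ADD r2, r2, #4: r2=100+4=104
after SUB r0, r0, #2: r0=10-2=8
CMP r0, #0  (cmp 8,0)
BGT body: taken
after LDR r3, [r2]: r3=M[104]=2
after OR r3, r3, #3: r3=2|3=3
after LDR r3, [r2]: r3=M[104]=2
after SUB r3, r3, #7: r3=2-7=-5
after ADD r2, r2, #4: r2=104+4=108
after SUB r0, r0, #2: r0=8-2=6
CMP r0, #0  (cmp 6,0)
BGT body: taken
after LDR r3, [r2]: r3=M[108]=-3
after OR r3, r3, #3: r3=(-3)|3=-1
after LDR r3, [r2]: r3=M[108]=-3
after SUB r3, r3, #7: r3=(-3)-7=-10
after ADD r2, r2, #4: r2=108+4=112
after SUB r0, r0, #2: r0=6-2=4
CMP r0, #0  (cmp 4,0)
BGT body: taken
after LDR r3, [r2]: r3=M[112]=12
after OR r3, r3, #3: r3=12|3=15
after LDR r3, [r2]: r3=M[112]=12
after SUB r3, r3, #7: r3=12-7=5
after ADD r2, r2, #4: r2=112+4=116
after SUB r0, r0, #2: r0=4-2=2
CMP r0, #0  (cmp 2,0)
BGT body: taken
after LDR r3, [r2]: r3=M[116]=4
after OR r3, r3, #3: r3=4|3=7
after LDR r3, [r2]: r3=M[116]=4
after SUB r3, r3, #7: r3=4-7=-3
after ADD r2, r2, #4: r2=116+4=120
after SUB r0, r0, #2: r0=2-2=0
CMP r0, #0  (cmp 0,0)
BGT body: not taken
STR r3, [112] → M[112]=-3
halt.

-3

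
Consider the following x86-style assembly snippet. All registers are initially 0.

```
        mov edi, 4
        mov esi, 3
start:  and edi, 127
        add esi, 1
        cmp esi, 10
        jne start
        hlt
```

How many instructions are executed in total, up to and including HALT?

edi=4
esi=3
edi=4&127=4
esi=3+1=4
cmp esi, 10  (cmp 4,10)
jne start: taken
edi=4&127=4
esi=4+1=5
cmp esi, 10  (cmp 5,10)
jne start: taken
edi=4&127=4
esi=5+1=6
cmp esi, 10  (cmp 6,10)
jne start: taken
edi=4&127=4
esi=6+1=7
cmp esi, 10  (cmp 7,10)
jne start: taken
edi=4&127=4
esi=7+1=8
cmp esi, 10  (cmp 8,10)
jne start: taken
edi=4&127=4
esi=8+1=9
cmp esi, 10  (cmp 9,10)
jne start: taken
edi=4&127=4
esi=9+1=10
cmp esi, 10  (cmp 10,10)
jne start: not taken
halt.
Total executed instructions: 31.

31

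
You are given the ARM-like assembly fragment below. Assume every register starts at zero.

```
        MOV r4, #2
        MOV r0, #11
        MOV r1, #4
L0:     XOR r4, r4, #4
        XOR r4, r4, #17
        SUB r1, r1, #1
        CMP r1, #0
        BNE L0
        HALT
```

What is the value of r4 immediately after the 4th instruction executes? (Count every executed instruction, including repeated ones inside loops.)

6

MOV r4, #2 → r4=2
MOV r0, #11 → r0=11
MOV r1, #4 → r1=4
XOR r4, r4, #4 → r4=2^4=6
After step 4: r4 = 6.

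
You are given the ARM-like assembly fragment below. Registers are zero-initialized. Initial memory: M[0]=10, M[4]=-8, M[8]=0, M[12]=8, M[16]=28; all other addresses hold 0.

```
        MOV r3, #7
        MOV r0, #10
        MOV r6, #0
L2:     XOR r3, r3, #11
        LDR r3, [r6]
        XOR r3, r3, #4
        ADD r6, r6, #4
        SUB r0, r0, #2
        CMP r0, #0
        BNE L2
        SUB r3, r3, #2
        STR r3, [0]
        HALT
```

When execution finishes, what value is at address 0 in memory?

r3=7
r0=10
r6=0
r3=7^11=12
r3=M[0]=10
r3=10^4=14
r6=0+4=4
r0=10-2=8
CMP r0, #0  (cmp 8,0)
BNE L2: taken
r3=14^11=5
r3=M[4]=-8
r3=(-8)^4=-4
r6=4+4=8
r0=8-2=6
CMP r0, #0  (cmp 6,0)
BNE L2: taken
r3=(-4)^11=-9
r3=M[8]=0
r3=0^4=4
r6=8+4=12
r0=6-2=4
CMP r0, #0  (cmp 4,0)
BNE L2: taken
r3=4^11=15
r3=M[12]=8
r3=8^4=12
r6=12+4=16
r0=4-2=2
CMP r0, #0  (cmp 2,0)
BNE L2: taken
r3=12^11=7
r3=M[16]=28
r3=28^4=24
r6=16+4=20
r0=2-2=0
CMP r0, #0  (cmp 0,0)
BNE L2: not taken
r3=24-2=22
STR r3, [0] → M[0]=22
halt.

22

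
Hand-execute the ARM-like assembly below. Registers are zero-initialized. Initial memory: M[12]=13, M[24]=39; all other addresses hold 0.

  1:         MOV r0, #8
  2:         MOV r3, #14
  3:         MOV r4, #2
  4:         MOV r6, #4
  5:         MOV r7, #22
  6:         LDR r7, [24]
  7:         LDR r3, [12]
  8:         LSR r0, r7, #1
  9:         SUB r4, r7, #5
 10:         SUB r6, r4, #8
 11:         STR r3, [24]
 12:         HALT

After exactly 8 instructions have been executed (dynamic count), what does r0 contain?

MOV r0, #8 → r0=8
MOV r3, #14 → r3=14
MOV r4, #2 → r4=2
MOV r6, #4 → r6=4
MOV r7, #22 → r7=22
LDR r7, [24] → r7=M[24]=39
LDR r3, [12] → r3=M[12]=13
LSR r0, r7, #1 → r0=39>>1=19
After step 8: r0 = 19.

19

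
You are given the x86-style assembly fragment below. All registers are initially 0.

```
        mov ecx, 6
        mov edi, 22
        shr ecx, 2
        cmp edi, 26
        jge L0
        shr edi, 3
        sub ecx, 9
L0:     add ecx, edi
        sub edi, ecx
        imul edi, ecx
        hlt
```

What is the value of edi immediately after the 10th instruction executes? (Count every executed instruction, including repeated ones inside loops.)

-48

ecx=6
edi=22
ecx=6>>2=1
cmp edi, 26  (cmp 22,26)
jge L0: not taken
edi=22>>3=2
ecx=1-9=-8
ecx=(-8)+2=-6
edi=2-(-6)=8
edi=8*(-6)=-48
After step 10: edi = -48.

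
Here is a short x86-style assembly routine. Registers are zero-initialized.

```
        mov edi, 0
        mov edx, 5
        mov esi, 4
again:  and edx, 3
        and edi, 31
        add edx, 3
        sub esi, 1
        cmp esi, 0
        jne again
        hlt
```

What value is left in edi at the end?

after mov edi, 0: edi=0
after mov edx, 5: edx=5
after mov esi, 4: esi=4
after and edx, 3: edx=5&3=1
after and edi, 31: edi=0&31=0
after add edx, 3: edx=1+3=4
after sub esi, 1: esi=4-1=3
cmp esi, 0  (cmp 3,0)
jne again: taken
after and edx, 3: edx=4&3=0
after and edi, 31: edi=0&31=0
after add edx, 3: edx=0+3=3
after sub esi, 1: esi=3-1=2
cmp esi, 0  (cmp 2,0)
jne again: taken
after and edx, 3: edx=3&3=3
after and edi, 31: edi=0&31=0
after add edx, 3: edx=3+3=6
after sub esi, 1: esi=2-1=1
cmp esi, 0  (cmp 1,0)
jne again: taken
after and edx, 3: edx=6&3=2
after and edi, 31: edi=0&31=0
after add edx, 3: edx=2+3=5
after sub esi, 1: esi=1-1=0
cmp esi, 0  (cmp 0,0)
jne again: not taken
halt.

0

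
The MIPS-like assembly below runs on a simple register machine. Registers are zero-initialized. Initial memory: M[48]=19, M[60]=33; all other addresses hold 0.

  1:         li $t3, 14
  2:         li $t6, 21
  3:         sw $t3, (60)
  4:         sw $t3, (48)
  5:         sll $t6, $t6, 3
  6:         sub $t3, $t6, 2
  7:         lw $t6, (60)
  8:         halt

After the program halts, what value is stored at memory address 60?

14

li $t3, 14 → $t3=14
li $t6, 21 → $t6=21
sw $t3, (60) → M[60]=14
sw $t3, (48) → M[48]=14
sll $t6, $t6, 3 → $t6=21<<3=168
sub $t3, $t6, 2 → $t3=168-2=166
lw $t6, (60) → $t6=M[60]=14
halt.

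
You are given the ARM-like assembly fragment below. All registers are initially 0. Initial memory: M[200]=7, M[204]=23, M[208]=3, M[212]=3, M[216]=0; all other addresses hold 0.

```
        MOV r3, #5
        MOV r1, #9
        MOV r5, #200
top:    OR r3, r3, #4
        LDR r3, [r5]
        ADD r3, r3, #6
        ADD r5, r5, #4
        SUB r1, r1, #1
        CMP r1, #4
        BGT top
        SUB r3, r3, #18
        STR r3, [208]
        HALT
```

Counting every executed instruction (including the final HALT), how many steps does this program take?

41

r3=5
r1=9
r5=200
r3=5|4=5
r3=M[200]=7
r3=7+6=13
r5=200+4=204
r1=9-1=8
CMP r1, #4  (cmp 8,4)
BGT top: taken
r3=13|4=13
r3=M[204]=23
r3=23+6=29
r5=204+4=208
r1=8-1=7
CMP r1, #4  (cmp 7,4)
BGT top: taken
r3=29|4=29
r3=M[208]=3
r3=3+6=9
r5=208+4=212
r1=7-1=6
CMP r1, #4  (cmp 6,4)
BGT top: taken
r3=9|4=13
r3=M[212]=3
r3=3+6=9
r5=212+4=216
r1=6-1=5
CMP r1, #4  (cmp 5,4)
BGT top: taken
r3=9|4=13
r3=M[216]=0
r3=0+6=6
r5=216+4=220
r1=5-1=4
CMP r1, #4  (cmp 4,4)
BGT top: not taken
r3=6-18=-12
STR r3, [208] → M[208]=-12
halt.
Total executed instructions: 41.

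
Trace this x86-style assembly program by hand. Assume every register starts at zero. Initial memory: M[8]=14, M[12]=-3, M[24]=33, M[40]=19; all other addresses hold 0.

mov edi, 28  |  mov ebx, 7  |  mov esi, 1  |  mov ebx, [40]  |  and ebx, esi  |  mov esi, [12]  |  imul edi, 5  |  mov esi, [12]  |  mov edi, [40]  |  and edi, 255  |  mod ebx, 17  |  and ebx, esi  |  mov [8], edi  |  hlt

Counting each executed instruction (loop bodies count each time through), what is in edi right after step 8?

140

edi=28
ebx=7
esi=1
ebx=M[40]=19
ebx=19&1=1
esi=M[12]=-3
edi=28*5=140
esi=M[12]=-3
After step 8: edi = 140.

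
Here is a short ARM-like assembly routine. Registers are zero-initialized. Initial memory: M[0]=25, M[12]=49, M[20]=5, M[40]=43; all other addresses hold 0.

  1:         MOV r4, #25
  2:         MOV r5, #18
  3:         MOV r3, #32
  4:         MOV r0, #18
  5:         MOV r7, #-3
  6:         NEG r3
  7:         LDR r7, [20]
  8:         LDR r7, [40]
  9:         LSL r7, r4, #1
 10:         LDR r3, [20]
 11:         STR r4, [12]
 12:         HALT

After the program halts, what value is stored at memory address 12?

25

after MOV r4, #25: r4=25
after MOV r5, #18: r5=18
after MOV r3, #32: r3=32
after MOV r0, #18: r0=18
after MOV r7, #-3: r7=-3
after NEG r3: r3=-(32)=-32
after LDR r7, [20]: r7=M[20]=5
after LDR r7, [40]: r7=M[40]=43
after LSL r7, r4, #1: r7=25<<1=50
after LDR r3, [20]: r3=M[20]=5
STR r4, [12] → M[12]=25
halt.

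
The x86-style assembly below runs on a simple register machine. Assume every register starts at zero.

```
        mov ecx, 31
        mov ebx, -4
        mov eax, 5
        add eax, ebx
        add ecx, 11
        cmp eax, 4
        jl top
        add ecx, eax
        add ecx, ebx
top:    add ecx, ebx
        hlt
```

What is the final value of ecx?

ecx=31
ebx=-4
eax=5
eax=5+(-4)=1
ecx=31+11=42
cmp eax, 4  (cmp 1,4)
jl top: taken
ecx=42+(-4)=38
halt.

38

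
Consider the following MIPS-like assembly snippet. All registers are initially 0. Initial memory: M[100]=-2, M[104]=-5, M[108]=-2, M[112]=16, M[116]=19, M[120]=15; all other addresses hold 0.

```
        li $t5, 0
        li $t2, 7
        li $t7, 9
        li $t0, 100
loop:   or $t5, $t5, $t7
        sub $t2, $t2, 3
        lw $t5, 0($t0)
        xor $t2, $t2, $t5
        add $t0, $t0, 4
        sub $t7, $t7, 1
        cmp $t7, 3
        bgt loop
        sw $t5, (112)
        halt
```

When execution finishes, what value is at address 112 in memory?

15

after li $t5, 0: $t5=0
after li $t2, 7: $t2=7
after li $t7, 9: $t7=9
after li $t0, 100: $t0=100
after or $t5, $t5, $t7: $t5=0|9=9
after sub $t2, $t2, 3: $t2=7-3=4
after lw $t5, 0($t0): $t5=M[100]=-2
after xor $t2, $t2, $t5: $t2=4^(-2)=-6
after add $t0, $t0, 4: $t0=100+4=104
after sub $t7, $t7, 1: $t7=9-1=8
cmp $t7, 3  (cmp 8,3)
bgt loop: taken
after or $t5, $t5, $t7: $t5=(-2)|8=-2
after sub $t2, $t2, 3: $t2=(-6)-3=-9
after lw $t5, 0($t0): $t5=M[104]=-5
after xor $t2, $t2, $t5: $t2=(-9)^(-5)=12
after add $t0, $t0, 4: $t0=104+4=108
after sub $t7, $t7, 1: $t7=8-1=7
cmp $t7, 3  (cmp 7,3)
bgt loop: taken
after or $t5, $t5, $t7: $t5=(-5)|7=-1
after sub $t2, $t2, 3: $t2=12-3=9
after lw $t5, 0($t0): $t5=M[108]=-2
after xor $t2, $t2, $t5: $t2=9^(-2)=-9
after add $t0, $t0, 4: $t0=108+4=112
after sub $t7, $t7, 1: $t7=7-1=6
cmp $t7, 3  (cmp 6,3)
bgt loop: taken
after or $t5, $t5, $t7: $t5=(-2)|6=-2
after sub $t2, $t2, 3: $t2=(-9)-3=-12
after lw $t5, 0($t0): $t5=M[112]=16
after xor $t2, $t2, $t5: $t2=(-12)^16=-28
after add $t0, $t0, 4: $t0=112+4=116
after sub $t7, $t7, 1: $t7=6-1=5
cmp $t7, 3  (cmp 5,3)
bgt loop: taken
after or $t5, $t5, $t7: $t5=16|5=21
after sub $t2, $t2, 3: $t2=(-28)-3=-31
after lw $t5, 0($t0): $t5=M[116]=19
after xor $t2, $t2, $t5: $t2=(-31)^19=-14
after add $t0, $t0, 4: $t0=116+4=120
after sub $t7, $t7, 1: $t7=5-1=4
cmp $t7, 3  (cmp 4,3)
bgt loop: taken
after or $t5, $t5, $t7: $t5=19|4=23
after sub $t2, $t2, 3: $t2=(-14)-3=-17
after lw $t5, 0($t0): $t5=M[120]=15
after xor $t2, $t2, $t5: $t2=(-17)^15=-32
after add $t0, $t0, 4: $t0=120+4=124
after sub $t7, $t7, 1: $t7=4-1=3
cmp $t7, 3  (cmp 3,3)
bgt loop: not taken
sw $t5, (112) → M[112]=15
halt.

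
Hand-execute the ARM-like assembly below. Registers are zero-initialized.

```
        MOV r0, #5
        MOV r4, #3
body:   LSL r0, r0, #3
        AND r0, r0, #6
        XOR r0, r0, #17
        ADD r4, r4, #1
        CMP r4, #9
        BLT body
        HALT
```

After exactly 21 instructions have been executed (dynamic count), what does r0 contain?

136

after MOV r0, #5: r0=5
after MOV r4, #3: r4=3
after LSL r0, r0, #3: r0=5<<3=40
after AND r0, r0, #6: r0=40&6=0
after XOR r0, r0, #17: r0=0^17=17
after ADD r4, r4, #1: r4=3+1=4
CMP r4, #9  (cmp 4,9)
BLT body: taken
after LSL r0, r0, #3: r0=17<<3=136
after AND r0, r0, #6: r0=136&6=0
after XOR r0, r0, #17: r0=0^17=17
after ADD r4, r4, #1: r4=4+1=5
CMP r4, #9  (cmp 5,9)
BLT body: taken
after LSL r0, r0, #3: r0=17<<3=136
after AND r0, r0, #6: r0=136&6=0
after XOR r0, r0, #17: r0=0^17=17
after ADD r4, r4, #1: r4=5+1=6
CMP r4, #9  (cmp 6,9)
BLT body: taken
after LSL r0, r0, #3: r0=17<<3=136
After step 21: r0 = 136.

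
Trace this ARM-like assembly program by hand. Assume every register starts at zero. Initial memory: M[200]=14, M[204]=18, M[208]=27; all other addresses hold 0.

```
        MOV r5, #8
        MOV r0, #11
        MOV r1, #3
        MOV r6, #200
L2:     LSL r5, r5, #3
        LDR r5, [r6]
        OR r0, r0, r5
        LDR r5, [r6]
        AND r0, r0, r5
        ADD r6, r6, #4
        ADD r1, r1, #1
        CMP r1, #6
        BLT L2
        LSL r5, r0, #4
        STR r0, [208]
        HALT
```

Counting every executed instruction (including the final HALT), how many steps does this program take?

MOV r5, #8 → r5=8
MOV r0, #11 → r0=11
MOV r1, #3 → r1=3
MOV r6, #200 → r6=200
LSL r5, r5, #3 → r5=8<<3=64
LDR r5, [r6] → r5=M[200]=14
OR r0, r0, r5 → r0=11|14=15
LDR r5, [r6] → r5=M[200]=14
AND r0, r0, r5 → r0=15&14=14
ADD r6, r6, #4 → r6=200+4=204
ADD r1, r1, #1 → r1=3+1=4
CMP r1, #6  (cmp 4,6)
BLT L2: taken
LSL r5, r5, #3 → r5=14<<3=112
LDR r5, [r6] → r5=M[204]=18
OR r0, r0, r5 → r0=14|18=30
LDR r5, [r6] → r5=M[204]=18
AND r0, r0, r5 → r0=30&18=18
ADD r6, r6, #4 → r6=204+4=208
ADD r1, r1, #1 → r1=4+1=5
CMP r1, #6  (cmp 5,6)
BLT L2: taken
LSL r5, r5, #3 → r5=18<<3=144
LDR r5, [r6] → r5=M[208]=27
OR r0, r0, r5 → r0=18|27=27
LDR r5, [r6] → r5=M[208]=27
AND r0, r0, r5 → r0=27&27=27
ADD r6, r6, #4 → r6=208+4=212
ADD r1, r1, #1 → r1=5+1=6
CMP r1, #6  (cmp 6,6)
BLT L2: not taken
LSL r5, r0, #4 → r5=27<<4=432
STR r0, [208] → M[208]=27
halt.
Total executed instructions: 34.

34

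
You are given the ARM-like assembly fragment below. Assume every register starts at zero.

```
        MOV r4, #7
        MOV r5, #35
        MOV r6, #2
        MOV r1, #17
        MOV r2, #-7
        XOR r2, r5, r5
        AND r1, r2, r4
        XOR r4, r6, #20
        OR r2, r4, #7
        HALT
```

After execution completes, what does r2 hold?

23

after MOV r4, #7: r4=7
after MOV r5, #35: r5=35
after MOV r6, #2: r6=2
after MOV r1, #17: r1=17
after MOV r2, #-7: r2=-7
after XOR r2, r5, r5: r2=35^35=0
after AND r1, r2, r4: r1=0&7=0
after XOR r4, r6, #20: r4=2^20=22
after OR r2, r4, #7: r2=22|7=23
halt.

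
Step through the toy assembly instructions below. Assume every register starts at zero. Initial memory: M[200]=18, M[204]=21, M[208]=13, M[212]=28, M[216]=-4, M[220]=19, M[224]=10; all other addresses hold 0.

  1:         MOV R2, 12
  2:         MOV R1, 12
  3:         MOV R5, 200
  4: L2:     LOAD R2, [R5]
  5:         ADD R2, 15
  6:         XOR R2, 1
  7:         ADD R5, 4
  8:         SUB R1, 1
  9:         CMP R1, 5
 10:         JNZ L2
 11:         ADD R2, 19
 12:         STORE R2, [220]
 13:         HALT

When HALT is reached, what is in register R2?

43

MOV R2, 12 → R2=12
MOV R1, 12 → R1=12
MOV R5, 200 → R5=200
LOAD R2, [R5] → R2=M[200]=18
ADD R2, 15 → R2=18+15=33
XOR R2, 1 → R2=33^1=32
ADD R5, 4 → R5=200+4=204
SUB R1, 1 → R1=12-1=11
CMP R1, 5  (cmp 11,5)
JNZ L2: taken
LOAD R2, [R5] → R2=M[204]=21
ADD R2, 15 → R2=21+15=36
XOR R2, 1 → R2=36^1=37
ADD R5, 4 → R5=204+4=208
SUB R1, 1 → R1=11-1=10
CMP R1, 5  (cmp 10,5)
JNZ L2: taken
LOAD R2, [R5] → R2=M[208]=13
ADD R2, 15 → R2=13+15=28
XOR R2, 1 → R2=28^1=29
ADD R5, 4 → R5=208+4=212
SUB R1, 1 → R1=10-1=9
CMP R1, 5  (cmp 9,5)
JNZ L2: taken
LOAD R2, [R5] → R2=M[212]=28
ADD R2, 15 → R2=28+15=43
XOR R2, 1 → R2=43^1=42
ADD R5, 4 → R5=212+4=216
SUB R1, 1 → R1=9-1=8
CMP R1, 5  (cmp 8,5)
JNZ L2: taken
LOAD R2, [R5] → R2=M[216]=-4
ADD R2, 15 → R2=(-4)+15=11
XOR R2, 1 → R2=11^1=10
ADD R5, 4 → R5=216+4=220
SUB R1, 1 → R1=8-1=7
CMP R1, 5  (cmp 7,5)
JNZ L2: taken
LOAD R2, [R5] → R2=M[220]=19
ADD R2, 15 → R2=19+15=34
XOR R2, 1 → R2=34^1=35
ADD R5, 4 → R5=220+4=224
SUB R1, 1 → R1=7-1=6
CMP R1, 5  (cmp 6,5)
JNZ L2: taken
LOAD R2, [R5] → R2=M[224]=10
ADD R2, 15 → R2=10+15=25
XOR R2, 1 → R2=25^1=24
ADD R5, 4 → R5=224+4=228
SUB R1, 1 → R1=6-1=5
CMP R1, 5  (cmp 5,5)
JNZ L2: not taken
ADD R2, 19 → R2=24+19=43
STORE R2, [220] → M[220]=43
halt.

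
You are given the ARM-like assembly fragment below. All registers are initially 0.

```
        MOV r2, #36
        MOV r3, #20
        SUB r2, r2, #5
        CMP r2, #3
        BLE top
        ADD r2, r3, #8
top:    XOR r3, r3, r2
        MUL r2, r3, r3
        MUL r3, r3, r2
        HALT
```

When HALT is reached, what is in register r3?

512

after MOV r2, #36: r2=36
after MOV r3, #20: r3=20
after SUB r2, r2, #5: r2=36-5=31
CMP r2, #3  (cmp 31,3)
BLE top: not taken
after ADD r2, r3, #8: r2=20+8=28
after XOR r3, r3, r2: r3=20^28=8
after MUL r2, r3, r3: r2=8*8=64
after MUL r3, r3, r2: r3=8*64=512
halt.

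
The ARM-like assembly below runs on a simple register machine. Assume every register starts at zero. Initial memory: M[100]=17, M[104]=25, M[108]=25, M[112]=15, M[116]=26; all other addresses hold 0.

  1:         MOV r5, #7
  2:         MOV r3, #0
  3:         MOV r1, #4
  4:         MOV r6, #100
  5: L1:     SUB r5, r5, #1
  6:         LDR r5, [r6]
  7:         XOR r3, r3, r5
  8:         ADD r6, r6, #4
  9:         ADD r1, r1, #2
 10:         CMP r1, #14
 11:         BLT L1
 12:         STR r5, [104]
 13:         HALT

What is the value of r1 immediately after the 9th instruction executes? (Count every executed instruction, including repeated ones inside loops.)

MOV r5, #7 → r5=7
MOV r3, #0 → r3=0
MOV r1, #4 → r1=4
MOV r6, #100 → r6=100
SUB r5, r5, #1 → r5=7-1=6
LDR r5, [r6] → r5=M[100]=17
XOR r3, r3, r5 → r3=0^17=17
ADD r6, r6, #4 → r6=100+4=104
ADD r1, r1, #2 → r1=4+2=6
After step 9: r1 = 6.

6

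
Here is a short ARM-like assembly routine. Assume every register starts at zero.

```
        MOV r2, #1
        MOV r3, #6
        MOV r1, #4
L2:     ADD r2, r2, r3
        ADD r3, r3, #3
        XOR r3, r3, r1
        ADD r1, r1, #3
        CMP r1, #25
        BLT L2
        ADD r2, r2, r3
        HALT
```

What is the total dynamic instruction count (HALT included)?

r2=1
r3=6
r1=4
r2=1+6=7
r3=6+3=9
r3=9^4=13
r1=4+3=7
CMP r1, #25  (cmp 7,25)
BLT L2: taken
r2=7+13=20
r3=13+3=16
r3=16^7=23
r1=7+3=10
CMP r1, #25  (cmp 10,25)
BLT L2: taken
r2=20+23=43
r3=23+3=26
r3=26^10=16
r1=10+3=13
CMP r1, #25  (cmp 13,25)
BLT L2: taken
r2=43+16=59
r3=16+3=19
r3=19^13=30
r1=13+3=16
CMP r1, #25  (cmp 16,25)
BLT L2: taken
r2=59+30=89
r3=30+3=33
r3=33^16=49
r1=16+3=19
CMP r1, #25  (cmp 19,25)
BLT L2: taken
r2=89+49=138
r3=49+3=52
r3=52^19=39
r1=19+3=22
CMP r1, #25  (cmp 22,25)
BLT L2: taken
r2=138+39=177
r3=39+3=42
r3=42^22=60
r1=22+3=25
CMP r1, #25  (cmp 25,25)
BLT L2: not taken
r2=177+60=237
halt.
Total executed instructions: 47.

47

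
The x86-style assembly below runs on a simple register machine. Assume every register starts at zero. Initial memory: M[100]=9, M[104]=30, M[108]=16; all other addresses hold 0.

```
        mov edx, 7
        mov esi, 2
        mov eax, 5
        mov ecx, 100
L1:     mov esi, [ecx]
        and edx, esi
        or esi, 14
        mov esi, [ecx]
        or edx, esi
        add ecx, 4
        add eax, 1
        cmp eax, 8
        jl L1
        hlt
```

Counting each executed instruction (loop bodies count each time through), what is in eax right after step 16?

edx=7
esi=2
eax=5
ecx=100
esi=M[100]=9
edx=7&9=1
esi=9|14=15
esi=M[100]=9
edx=1|9=9
ecx=100+4=104
eax=5+1=6
cmp eax, 8  (cmp 6,8)
jl L1: taken
esi=M[104]=30
edx=9&30=8
esi=30|14=30
After step 16: eax = 6.

6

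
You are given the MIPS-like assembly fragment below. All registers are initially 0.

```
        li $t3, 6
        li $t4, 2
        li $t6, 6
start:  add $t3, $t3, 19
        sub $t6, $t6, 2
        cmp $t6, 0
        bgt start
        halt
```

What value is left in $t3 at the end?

63

$t3=6
$t4=2
$t6=6
$t3=6+19=25
$t6=6-2=4
cmp $t6, 0  (cmp 4,0)
bgt start: taken
$t3=25+19=44
$t6=4-2=2
cmp $t6, 0  (cmp 2,0)
bgt start: taken
$t3=44+19=63
$t6=2-2=0
cmp $t6, 0  (cmp 0,0)
bgt start: not taken
halt.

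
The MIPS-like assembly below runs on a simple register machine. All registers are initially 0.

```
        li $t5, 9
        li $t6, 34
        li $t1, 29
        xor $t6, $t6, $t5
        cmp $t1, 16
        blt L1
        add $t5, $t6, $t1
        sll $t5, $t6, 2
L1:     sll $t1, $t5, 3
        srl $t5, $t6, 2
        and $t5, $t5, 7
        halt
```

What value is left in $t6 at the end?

43

$t5=9
$t6=34
$t1=29
$t6=34^9=43
cmp $t1, 16  (cmp 29,16)
blt L1: not taken
$t5=43+29=72
$t5=43<<2=172
$t1=172<<3=1376
$t5=43>>2=10
$t5=10&7=2
halt.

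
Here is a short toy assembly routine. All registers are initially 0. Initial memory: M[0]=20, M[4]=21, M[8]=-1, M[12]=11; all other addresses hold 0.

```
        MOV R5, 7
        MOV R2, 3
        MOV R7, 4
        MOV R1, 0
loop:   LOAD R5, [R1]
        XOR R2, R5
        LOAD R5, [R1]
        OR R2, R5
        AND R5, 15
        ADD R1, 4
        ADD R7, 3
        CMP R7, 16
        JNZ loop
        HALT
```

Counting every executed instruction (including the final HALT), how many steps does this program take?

MOV R5, 7 → R5=7
MOV R2, 3 → R2=3
MOV R7, 4 → R7=4
MOV R1, 0 → R1=0
LOAD R5, [R1] → R5=M[0]=20
XOR R2, R5 → R2=3^20=23
LOAD R5, [R1] → R5=M[0]=20
OR R2, R5 → R2=23|20=23
AND R5, 15 → R5=20&15=4
ADD R1, 4 → R1=0+4=4
ADD R7, 3 → R7=4+3=7
CMP R7, 16  (cmp 7,16)
JNZ loop: taken
LOAD R5, [R1] → R5=M[4]=21
XOR R2, R5 → R2=23^21=2
LOAD R5, [R1] → R5=M[4]=21
OR R2, R5 → R2=2|21=23
AND R5, 15 → R5=21&15=5
ADD R1, 4 → R1=4+4=8
ADD R7, 3 → R7=7+3=10
CMP R7, 16  (cmp 10,16)
JNZ loop: taken
LOAD R5, [R1] → R5=M[8]=-1
XOR R2, R5 → R2=23^(-1)=-24
LOAD R5, [R1] → R5=M[8]=-1
OR R2, R5 → R2=(-24)|(-1)=-1
AND R5, 15 → R5=(-1)&15=15
ADD R1, 4 → R1=8+4=12
ADD R7, 3 → R7=10+3=13
CMP R7, 16  (cmp 13,16)
JNZ loop: taken
LOAD R5, [R1] → R5=M[12]=11
XOR R2, R5 → R2=(-1)^11=-12
LOAD R5, [R1] → R5=M[12]=11
OR R2, R5 → R2=(-12)|11=-1
AND R5, 15 → R5=11&15=11
ADD R1, 4 → R1=12+4=16
ADD R7, 3 → R7=13+3=16
CMP R7, 16  (cmp 16,16)
JNZ loop: not taken
halt.
Total executed instructions: 41.

41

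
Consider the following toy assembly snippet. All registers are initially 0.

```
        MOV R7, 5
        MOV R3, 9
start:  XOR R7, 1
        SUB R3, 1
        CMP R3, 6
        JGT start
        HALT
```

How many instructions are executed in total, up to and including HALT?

15

after MOV R7, 5: R7=5
after MOV R3, 9: R3=9
after XOR R7, 1: R7=5^1=4
after SUB R3, 1: R3=9-1=8
CMP R3, 6  (cmp 8,6)
JGT start: taken
after XOR R7, 1: R7=4^1=5
after SUB R3, 1: R3=8-1=7
CMP R3, 6  (cmp 7,6)
JGT start: taken
after XOR R7, 1: R7=5^1=4
after SUB R3, 1: R3=7-1=6
CMP R3, 6  (cmp 6,6)
JGT start: not taken
halt.
Total executed instructions: 15.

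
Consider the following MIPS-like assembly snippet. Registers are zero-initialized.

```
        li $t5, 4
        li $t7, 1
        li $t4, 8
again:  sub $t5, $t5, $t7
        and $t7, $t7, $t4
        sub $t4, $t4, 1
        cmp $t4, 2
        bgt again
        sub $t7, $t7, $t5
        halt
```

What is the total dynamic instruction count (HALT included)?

35

after li $t5, 4: $t5=4
after li $t7, 1: $t7=1
after li $t4, 8: $t4=8
after sub $t5, $t5, $t7: $t5=4-1=3
after and $t7, $t7, $t4: $t7=1&8=0
after sub $t4, $t4, 1: $t4=8-1=7
cmp $t4, 2  (cmp 7,2)
bgt again: taken
after sub $t5, $t5, $t7: $t5=3-0=3
after and $t7, $t7, $t4: $t7=0&7=0
after sub $t4, $t4, 1: $t4=7-1=6
cmp $t4, 2  (cmp 6,2)
bgt again: taken
after sub $t5, $t5, $t7: $t5=3-0=3
after and $t7, $t7, $t4: $t7=0&6=0
after sub $t4, $t4, 1: $t4=6-1=5
cmp $t4, 2  (cmp 5,2)
bgt again: taken
after sub $t5, $t5, $t7: $t5=3-0=3
after and $t7, $t7, $t4: $t7=0&5=0
after sub $t4, $t4, 1: $t4=5-1=4
cmp $t4, 2  (cmp 4,2)
bgt again: taken
after sub $t5, $t5, $t7: $t5=3-0=3
after and $t7, $t7, $t4: $t7=0&4=0
after sub $t4, $t4, 1: $t4=4-1=3
cmp $t4, 2  (cmp 3,2)
bgt again: taken
after sub $t5, $t5, $t7: $t5=3-0=3
after and $t7, $t7, $t4: $t7=0&3=0
after sub $t4, $t4, 1: $t4=3-1=2
cmp $t4, 2  (cmp 2,2)
bgt again: not taken
after sub $t7, $t7, $t5: $t7=0-3=-3
halt.
Total executed instructions: 35.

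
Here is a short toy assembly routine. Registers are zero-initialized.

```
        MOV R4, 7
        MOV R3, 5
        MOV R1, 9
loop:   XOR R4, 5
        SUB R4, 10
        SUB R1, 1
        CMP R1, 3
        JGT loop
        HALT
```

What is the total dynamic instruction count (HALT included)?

after MOV R4, 7: R4=7
after MOV R3, 5: R3=5
after MOV R1, 9: R1=9
after XOR R4, 5: R4=7^5=2
after SUB R4, 10: R4=2-10=-8
after SUB R1, 1: R1=9-1=8
CMP R1, 3  (cmp 8,3)
JGT loop: taken
after XOR R4, 5: R4=(-8)^5=-3
after SUB R4, 10: R4=(-3)-10=-13
after SUB R1, 1: R1=8-1=7
CMP R1, 3  (cmp 7,3)
JGT loop: taken
after XOR R4, 5: R4=(-13)^5=-10
after SUB R4, 10: R4=(-10)-10=-20
after SUB R1, 1: R1=7-1=6
CMP R1, 3  (cmp 6,3)
JGT loop: taken
after XOR R4, 5: R4=(-20)^5=-23
after SUB R4, 10: R4=(-23)-10=-33
after SUB R1, 1: R1=6-1=5
CMP R1, 3  (cmp 5,3)
JGT loop: taken
after XOR R4, 5: R4=(-33)^5=-38
after SUB R4, 10: R4=(-38)-10=-48
after SUB R1, 1: R1=5-1=4
CMP R1, 3  (cmp 4,3)
JGT loop: taken
after XOR R4, 5: R4=(-48)^5=-43
after SUB R4, 10: R4=(-43)-10=-53
after SUB R1, 1: R1=4-1=3
CMP R1, 3  (cmp 3,3)
JGT loop: not taken
halt.
Total executed instructions: 34.

34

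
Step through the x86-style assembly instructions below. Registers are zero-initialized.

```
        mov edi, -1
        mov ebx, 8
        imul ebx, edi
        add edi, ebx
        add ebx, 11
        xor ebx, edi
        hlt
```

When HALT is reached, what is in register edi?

-9

edi=-1
ebx=8
ebx=8*(-1)=-8
edi=(-1)+(-8)=-9
ebx=(-8)+11=3
ebx=3^(-9)=-12
halt.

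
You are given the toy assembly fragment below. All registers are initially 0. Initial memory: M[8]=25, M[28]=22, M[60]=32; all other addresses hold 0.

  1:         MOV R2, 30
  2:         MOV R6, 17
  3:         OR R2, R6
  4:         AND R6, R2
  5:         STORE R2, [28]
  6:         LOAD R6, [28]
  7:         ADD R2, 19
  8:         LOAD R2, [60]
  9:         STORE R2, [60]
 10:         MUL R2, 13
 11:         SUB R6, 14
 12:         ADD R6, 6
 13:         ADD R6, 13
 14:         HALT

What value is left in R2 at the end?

after MOV R2, 30: R2=30
after MOV R6, 17: R6=17
after OR R2, R6: R2=30|17=31
after AND R6, R2: R6=17&31=17
STORE R2, [28] → M[28]=31
after LOAD R6, [28]: R6=M[28]=31
after ADD R2, 19: R2=31+19=50
after LOAD R2, [60]: R2=M[60]=32
STORE R2, [60] → M[60]=32
after MUL R2, 13: R2=32*13=416
after SUB R6, 14: R6=31-14=17
after ADD R6, 6: R6=17+6=23
after ADD R6, 13: R6=23+13=36
halt.

416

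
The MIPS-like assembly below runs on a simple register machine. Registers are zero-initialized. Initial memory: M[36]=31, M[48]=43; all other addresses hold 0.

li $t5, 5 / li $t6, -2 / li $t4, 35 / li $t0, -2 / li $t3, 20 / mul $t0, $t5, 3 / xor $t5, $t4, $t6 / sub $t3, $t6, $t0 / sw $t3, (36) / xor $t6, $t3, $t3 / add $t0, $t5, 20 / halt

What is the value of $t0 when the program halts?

-15

after li $t5, 5: $t5=5
after li $t6, -2: $t6=-2
after li $t4, 35: $t4=35
after li $t0, -2: $t0=-2
after li $t3, 20: $t3=20
after mul $t0, $t5, 3: $t0=5*3=15
after xor $t5, $t4, $t6: $t5=35^(-2)=-35
after sub $t3, $t6, $t0: $t3=(-2)-15=-17
sw $t3, (36) → M[36]=-17
after xor $t6, $t3, $t3: $t6=(-17)^(-17)=0
after add $t0, $t5, 20: $t0=(-35)+20=-15
halt.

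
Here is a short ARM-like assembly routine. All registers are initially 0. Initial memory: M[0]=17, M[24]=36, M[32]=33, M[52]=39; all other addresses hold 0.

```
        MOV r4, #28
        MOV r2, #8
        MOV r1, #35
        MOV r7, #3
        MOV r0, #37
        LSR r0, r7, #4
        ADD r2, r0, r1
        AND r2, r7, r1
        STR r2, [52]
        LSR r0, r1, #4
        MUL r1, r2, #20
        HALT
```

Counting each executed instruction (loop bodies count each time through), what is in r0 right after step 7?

r4=28
r2=8
r1=35
r7=3
r0=37
r0=3>>4=0
r2=0+35=35
After step 7: r0 = 0.

0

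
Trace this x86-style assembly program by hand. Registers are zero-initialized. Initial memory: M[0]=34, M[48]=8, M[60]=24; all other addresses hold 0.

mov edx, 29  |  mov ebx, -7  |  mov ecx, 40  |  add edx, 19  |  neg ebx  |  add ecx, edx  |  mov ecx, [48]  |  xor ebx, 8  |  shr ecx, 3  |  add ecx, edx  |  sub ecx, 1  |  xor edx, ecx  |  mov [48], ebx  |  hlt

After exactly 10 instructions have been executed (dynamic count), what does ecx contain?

49

after mov edx, 29: edx=29
after mov ebx, -7: ebx=-7
after mov ecx, 40: ecx=40
after add edx, 19: edx=29+19=48
after neg ebx: ebx=-(-7)=7
after add ecx, edx: ecx=40+48=88
after mov ecx, [48]: ecx=M[48]=8
after xor ebx, 8: ebx=7^8=15
after shr ecx, 3: ecx=8>>3=1
after add ecx, edx: ecx=1+48=49
After step 10: ecx = 49.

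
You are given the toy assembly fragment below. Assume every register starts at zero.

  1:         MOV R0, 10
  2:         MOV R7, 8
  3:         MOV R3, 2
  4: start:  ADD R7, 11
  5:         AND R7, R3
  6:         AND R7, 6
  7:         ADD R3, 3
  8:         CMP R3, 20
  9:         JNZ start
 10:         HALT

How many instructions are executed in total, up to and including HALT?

40

R0=10
R7=8
R3=2
R7=8+11=19
R7=19&2=2
R7=2&6=2
R3=2+3=5
CMP R3, 20  (cmp 5,20)
JNZ start: taken
R7=2+11=13
R7=13&5=5
R7=5&6=4
R3=5+3=8
CMP R3, 20  (cmp 8,20)
JNZ start: taken
R7=4+11=15
R7=15&8=8
R7=8&6=0
R3=8+3=11
CMP R3, 20  (cmp 11,20)
JNZ start: taken
R7=0+11=11
R7=11&11=11
R7=11&6=2
R3=11+3=14
CMP R3, 20  (cmp 14,20)
JNZ start: taken
R7=2+11=13
R7=13&14=12
R7=12&6=4
R3=14+3=17
CMP R3, 20  (cmp 17,20)
JNZ start: taken
R7=4+11=15
R7=15&17=1
R7=1&6=0
R3=17+3=20
CMP R3, 20  (cmp 20,20)
JNZ start: not taken
halt.
Total executed instructions: 40.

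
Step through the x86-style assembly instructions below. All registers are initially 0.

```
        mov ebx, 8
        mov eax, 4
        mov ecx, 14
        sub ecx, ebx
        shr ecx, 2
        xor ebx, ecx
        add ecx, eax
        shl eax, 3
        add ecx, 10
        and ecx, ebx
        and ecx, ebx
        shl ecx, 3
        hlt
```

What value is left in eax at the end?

after mov ebx, 8: ebx=8
after mov eax, 4: eax=4
after mov ecx, 14: ecx=14
after sub ecx, ebx: ecx=14-8=6
after shr ecx, 2: ecx=6>>2=1
after xor ebx, ecx: ebx=8^1=9
after add ecx, eax: ecx=1+4=5
after shl eax, 3: eax=4<<3=32
after add ecx, 10: ecx=5+10=15
after and ecx, ebx: ecx=15&9=9
after and ecx, ebx: ecx=9&9=9
after shl ecx, 3: ecx=9<<3=72
halt.

32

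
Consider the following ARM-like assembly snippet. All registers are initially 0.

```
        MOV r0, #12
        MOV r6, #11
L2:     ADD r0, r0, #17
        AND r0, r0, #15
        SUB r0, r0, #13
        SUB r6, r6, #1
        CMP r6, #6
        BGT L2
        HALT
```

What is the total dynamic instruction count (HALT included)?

33

r0=12
r6=11
r0=12+17=29
r0=29&15=13
r0=13-13=0
r6=11-1=10
CMP r6, #6  (cmp 10,6)
BGT L2: taken
r0=0+17=17
r0=17&15=1
r0=1-13=-12
r6=10-1=9
CMP r6, #6  (cmp 9,6)
BGT L2: taken
r0=(-12)+17=5
r0=5&15=5
r0=5-13=-8
r6=9-1=8
CMP r6, #6  (cmp 8,6)
BGT L2: taken
r0=(-8)+17=9
r0=9&15=9
r0=9-13=-4
r6=8-1=7
CMP r6, #6  (cmp 7,6)
BGT L2: taken
r0=(-4)+17=13
r0=13&15=13
r0=13-13=0
r6=7-1=6
CMP r6, #6  (cmp 6,6)
BGT L2: not taken
halt.
Total executed instructions: 33.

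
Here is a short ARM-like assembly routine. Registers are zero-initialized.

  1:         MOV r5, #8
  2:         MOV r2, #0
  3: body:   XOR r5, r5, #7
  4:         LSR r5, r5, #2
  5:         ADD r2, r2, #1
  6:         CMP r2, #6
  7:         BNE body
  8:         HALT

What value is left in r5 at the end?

1

MOV r5, #8 → r5=8
MOV r2, #0 → r2=0
XOR r5, r5, #7 → r5=8^7=15
LSR r5, r5, #2 → r5=15>>2=3
ADD r2, r2, #1 → r2=0+1=1
CMP r2, #6  (cmp 1,6)
BNE body: taken
XOR r5, r5, #7 → r5=3^7=4
LSR r5, r5, #2 → r5=4>>2=1
ADD r2, r2, #1 → r2=1+1=2
CMP r2, #6  (cmp 2,6)
BNE body: taken
XOR r5, r5, #7 → r5=1^7=6
LSR r5, r5, #2 → r5=6>>2=1
ADD r2, r2, #1 → r2=2+1=3
CMP r2, #6  (cmp 3,6)
BNE body: taken
XOR r5, r5, #7 → r5=1^7=6
LSR r5, r5, #2 → r5=6>>2=1
ADD r2, r2, #1 → r2=3+1=4
CMP r2, #6  (cmp 4,6)
BNE body: taken
XOR r5, r5, #7 → r5=1^7=6
LSR r5, r5, #2 → r5=6>>2=1
ADD r2, r2, #1 → r2=4+1=5
CMP r2, #6  (cmp 5,6)
BNE body: taken
XOR r5, r5, #7 → r5=1^7=6
LSR r5, r5, #2 → r5=6>>2=1
ADD r2, r2, #1 → r2=5+1=6
CMP r2, #6  (cmp 6,6)
BNE body: not taken
halt.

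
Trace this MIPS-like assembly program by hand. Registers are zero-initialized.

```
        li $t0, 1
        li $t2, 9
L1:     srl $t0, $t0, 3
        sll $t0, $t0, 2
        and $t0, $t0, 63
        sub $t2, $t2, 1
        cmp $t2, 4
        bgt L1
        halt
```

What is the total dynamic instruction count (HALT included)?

33

after li $t0, 1: $t0=1
after li $t2, 9: $t2=9
after srl $t0, $t0, 3: $t0=1>>3=0
after sll $t0, $t0, 2: $t0=0<<2=0
after and $t0, $t0, 63: $t0=0&63=0
after sub $t2, $t2, 1: $t2=9-1=8
cmp $t2, 4  (cmp 8,4)
bgt L1: taken
after srl $t0, $t0, 3: $t0=0>>3=0
after sll $t0, $t0, 2: $t0=0<<2=0
after and $t0, $t0, 63: $t0=0&63=0
after sub $t2, $t2, 1: $t2=8-1=7
cmp $t2, 4  (cmp 7,4)
bgt L1: taken
after srl $t0, $t0, 3: $t0=0>>3=0
after sll $t0, $t0, 2: $t0=0<<2=0
after and $t0, $t0, 63: $t0=0&63=0
after sub $t2, $t2, 1: $t2=7-1=6
cmp $t2, 4  (cmp 6,4)
bgt L1: taken
after srl $t0, $t0, 3: $t0=0>>3=0
after sll $t0, $t0, 2: $t0=0<<2=0
after and $t0, $t0, 63: $t0=0&63=0
after sub $t2, $t2, 1: $t2=6-1=5
cmp $t2, 4  (cmp 5,4)
bgt L1: taken
after srl $t0, $t0, 3: $t0=0>>3=0
after sll $t0, $t0, 2: $t0=0<<2=0
after and $t0, $t0, 63: $t0=0&63=0
after sub $t2, $t2, 1: $t2=5-1=4
cmp $t2, 4  (cmp 4,4)
bgt L1: not taken
halt.
Total executed instructions: 33.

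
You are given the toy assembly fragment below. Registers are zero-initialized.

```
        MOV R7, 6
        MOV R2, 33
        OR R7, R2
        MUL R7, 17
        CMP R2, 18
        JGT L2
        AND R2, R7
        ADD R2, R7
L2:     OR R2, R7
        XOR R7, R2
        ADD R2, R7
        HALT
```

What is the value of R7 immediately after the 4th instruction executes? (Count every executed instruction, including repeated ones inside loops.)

663

R7=6
R2=33
R7=6|33=39
R7=39*17=663
After step 4: R7 = 663.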